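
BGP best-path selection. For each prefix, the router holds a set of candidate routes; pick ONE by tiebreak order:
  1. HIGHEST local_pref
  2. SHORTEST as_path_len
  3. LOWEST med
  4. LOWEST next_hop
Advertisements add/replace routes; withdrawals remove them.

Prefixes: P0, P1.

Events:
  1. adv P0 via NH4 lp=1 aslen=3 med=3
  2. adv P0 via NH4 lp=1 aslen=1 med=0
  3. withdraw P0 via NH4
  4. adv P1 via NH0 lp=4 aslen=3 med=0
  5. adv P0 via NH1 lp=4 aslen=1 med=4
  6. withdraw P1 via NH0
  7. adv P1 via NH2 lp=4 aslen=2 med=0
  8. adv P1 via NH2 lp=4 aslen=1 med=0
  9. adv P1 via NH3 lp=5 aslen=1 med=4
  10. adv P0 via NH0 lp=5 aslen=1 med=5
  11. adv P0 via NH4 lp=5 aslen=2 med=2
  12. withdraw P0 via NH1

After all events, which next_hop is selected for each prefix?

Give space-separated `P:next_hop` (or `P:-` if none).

Answer: P0:NH0 P1:NH3

Derivation:
Op 1: best P0=NH4 P1=-
Op 2: best P0=NH4 P1=-
Op 3: best P0=- P1=-
Op 4: best P0=- P1=NH0
Op 5: best P0=NH1 P1=NH0
Op 6: best P0=NH1 P1=-
Op 7: best P0=NH1 P1=NH2
Op 8: best P0=NH1 P1=NH2
Op 9: best P0=NH1 P1=NH3
Op 10: best P0=NH0 P1=NH3
Op 11: best P0=NH0 P1=NH3
Op 12: best P0=NH0 P1=NH3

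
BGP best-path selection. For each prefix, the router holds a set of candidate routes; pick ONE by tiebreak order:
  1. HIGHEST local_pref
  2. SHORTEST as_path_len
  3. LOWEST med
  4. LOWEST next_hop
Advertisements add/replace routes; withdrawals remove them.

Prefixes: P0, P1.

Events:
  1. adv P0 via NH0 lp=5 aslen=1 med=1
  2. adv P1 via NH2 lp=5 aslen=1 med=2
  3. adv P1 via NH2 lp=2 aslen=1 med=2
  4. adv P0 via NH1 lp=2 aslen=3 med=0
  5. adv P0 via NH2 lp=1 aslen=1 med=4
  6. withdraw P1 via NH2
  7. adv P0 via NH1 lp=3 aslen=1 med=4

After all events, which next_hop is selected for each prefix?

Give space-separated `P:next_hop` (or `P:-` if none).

Answer: P0:NH0 P1:-

Derivation:
Op 1: best P0=NH0 P1=-
Op 2: best P0=NH0 P1=NH2
Op 3: best P0=NH0 P1=NH2
Op 4: best P0=NH0 P1=NH2
Op 5: best P0=NH0 P1=NH2
Op 6: best P0=NH0 P1=-
Op 7: best P0=NH0 P1=-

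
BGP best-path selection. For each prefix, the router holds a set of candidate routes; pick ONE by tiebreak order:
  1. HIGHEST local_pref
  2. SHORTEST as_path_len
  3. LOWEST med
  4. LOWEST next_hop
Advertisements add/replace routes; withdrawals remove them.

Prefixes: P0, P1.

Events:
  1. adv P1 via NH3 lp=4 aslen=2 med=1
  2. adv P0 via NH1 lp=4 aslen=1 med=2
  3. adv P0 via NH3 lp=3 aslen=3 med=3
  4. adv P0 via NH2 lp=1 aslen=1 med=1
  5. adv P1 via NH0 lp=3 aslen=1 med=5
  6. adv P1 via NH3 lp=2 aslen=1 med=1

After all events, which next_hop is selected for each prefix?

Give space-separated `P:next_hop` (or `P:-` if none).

Answer: P0:NH1 P1:NH0

Derivation:
Op 1: best P0=- P1=NH3
Op 2: best P0=NH1 P1=NH3
Op 3: best P0=NH1 P1=NH3
Op 4: best P0=NH1 P1=NH3
Op 5: best P0=NH1 P1=NH3
Op 6: best P0=NH1 P1=NH0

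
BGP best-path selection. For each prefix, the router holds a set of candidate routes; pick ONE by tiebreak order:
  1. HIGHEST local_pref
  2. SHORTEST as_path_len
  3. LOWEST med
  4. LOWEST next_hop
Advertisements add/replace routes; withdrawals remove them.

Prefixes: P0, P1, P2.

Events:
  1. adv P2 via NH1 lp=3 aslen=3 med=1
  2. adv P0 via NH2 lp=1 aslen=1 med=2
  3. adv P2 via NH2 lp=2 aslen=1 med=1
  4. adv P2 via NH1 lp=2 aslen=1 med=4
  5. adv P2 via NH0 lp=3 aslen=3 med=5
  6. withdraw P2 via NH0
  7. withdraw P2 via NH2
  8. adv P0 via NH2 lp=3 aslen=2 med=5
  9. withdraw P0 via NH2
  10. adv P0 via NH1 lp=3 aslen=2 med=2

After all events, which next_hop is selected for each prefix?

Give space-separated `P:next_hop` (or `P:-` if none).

Answer: P0:NH1 P1:- P2:NH1

Derivation:
Op 1: best P0=- P1=- P2=NH1
Op 2: best P0=NH2 P1=- P2=NH1
Op 3: best P0=NH2 P1=- P2=NH1
Op 4: best P0=NH2 P1=- P2=NH2
Op 5: best P0=NH2 P1=- P2=NH0
Op 6: best P0=NH2 P1=- P2=NH2
Op 7: best P0=NH2 P1=- P2=NH1
Op 8: best P0=NH2 P1=- P2=NH1
Op 9: best P0=- P1=- P2=NH1
Op 10: best P0=NH1 P1=- P2=NH1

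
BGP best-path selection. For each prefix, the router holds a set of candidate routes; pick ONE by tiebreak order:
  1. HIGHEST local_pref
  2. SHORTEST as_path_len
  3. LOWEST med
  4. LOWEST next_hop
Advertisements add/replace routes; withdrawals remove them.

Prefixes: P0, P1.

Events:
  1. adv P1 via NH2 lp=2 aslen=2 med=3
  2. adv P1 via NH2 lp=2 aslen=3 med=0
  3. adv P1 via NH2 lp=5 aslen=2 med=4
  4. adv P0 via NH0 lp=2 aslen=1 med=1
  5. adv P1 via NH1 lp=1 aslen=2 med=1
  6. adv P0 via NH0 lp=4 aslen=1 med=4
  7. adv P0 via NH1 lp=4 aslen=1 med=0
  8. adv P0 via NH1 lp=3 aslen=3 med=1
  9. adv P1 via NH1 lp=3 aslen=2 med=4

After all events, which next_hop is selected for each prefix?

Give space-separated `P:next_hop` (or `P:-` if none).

Answer: P0:NH0 P1:NH2

Derivation:
Op 1: best P0=- P1=NH2
Op 2: best P0=- P1=NH2
Op 3: best P0=- P1=NH2
Op 4: best P0=NH0 P1=NH2
Op 5: best P0=NH0 P1=NH2
Op 6: best P0=NH0 P1=NH2
Op 7: best P0=NH1 P1=NH2
Op 8: best P0=NH0 P1=NH2
Op 9: best P0=NH0 P1=NH2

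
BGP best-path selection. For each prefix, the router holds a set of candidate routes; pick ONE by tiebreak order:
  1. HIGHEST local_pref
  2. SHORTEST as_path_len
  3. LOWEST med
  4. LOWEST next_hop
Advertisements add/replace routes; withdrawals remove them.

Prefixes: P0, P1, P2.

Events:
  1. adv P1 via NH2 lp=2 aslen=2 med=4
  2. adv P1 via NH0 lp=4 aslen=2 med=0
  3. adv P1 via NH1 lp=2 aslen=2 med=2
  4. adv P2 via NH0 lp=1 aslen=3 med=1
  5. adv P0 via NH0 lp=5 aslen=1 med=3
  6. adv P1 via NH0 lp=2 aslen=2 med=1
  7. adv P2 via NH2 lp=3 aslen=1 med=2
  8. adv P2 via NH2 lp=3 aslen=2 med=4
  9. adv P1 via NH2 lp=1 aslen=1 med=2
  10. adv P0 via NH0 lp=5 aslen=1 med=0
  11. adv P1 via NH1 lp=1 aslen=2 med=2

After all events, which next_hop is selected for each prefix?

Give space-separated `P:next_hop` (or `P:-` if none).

Answer: P0:NH0 P1:NH0 P2:NH2

Derivation:
Op 1: best P0=- P1=NH2 P2=-
Op 2: best P0=- P1=NH0 P2=-
Op 3: best P0=- P1=NH0 P2=-
Op 4: best P0=- P1=NH0 P2=NH0
Op 5: best P0=NH0 P1=NH0 P2=NH0
Op 6: best P0=NH0 P1=NH0 P2=NH0
Op 7: best P0=NH0 P1=NH0 P2=NH2
Op 8: best P0=NH0 P1=NH0 P2=NH2
Op 9: best P0=NH0 P1=NH0 P2=NH2
Op 10: best P0=NH0 P1=NH0 P2=NH2
Op 11: best P0=NH0 P1=NH0 P2=NH2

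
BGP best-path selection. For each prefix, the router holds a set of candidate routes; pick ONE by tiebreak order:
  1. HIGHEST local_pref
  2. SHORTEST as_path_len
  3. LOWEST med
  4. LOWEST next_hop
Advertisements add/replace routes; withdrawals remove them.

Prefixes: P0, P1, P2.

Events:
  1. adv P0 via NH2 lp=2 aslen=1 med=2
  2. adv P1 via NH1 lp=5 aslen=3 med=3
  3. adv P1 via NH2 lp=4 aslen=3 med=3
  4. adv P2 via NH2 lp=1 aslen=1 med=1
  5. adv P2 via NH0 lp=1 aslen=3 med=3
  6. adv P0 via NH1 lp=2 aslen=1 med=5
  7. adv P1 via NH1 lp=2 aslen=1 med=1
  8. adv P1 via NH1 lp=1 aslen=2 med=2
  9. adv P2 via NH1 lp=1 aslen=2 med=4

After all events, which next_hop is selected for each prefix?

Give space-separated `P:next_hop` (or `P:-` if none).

Answer: P0:NH2 P1:NH2 P2:NH2

Derivation:
Op 1: best P0=NH2 P1=- P2=-
Op 2: best P0=NH2 P1=NH1 P2=-
Op 3: best P0=NH2 P1=NH1 P2=-
Op 4: best P0=NH2 P1=NH1 P2=NH2
Op 5: best P0=NH2 P1=NH1 P2=NH2
Op 6: best P0=NH2 P1=NH1 P2=NH2
Op 7: best P0=NH2 P1=NH2 P2=NH2
Op 8: best P0=NH2 P1=NH2 P2=NH2
Op 9: best P0=NH2 P1=NH2 P2=NH2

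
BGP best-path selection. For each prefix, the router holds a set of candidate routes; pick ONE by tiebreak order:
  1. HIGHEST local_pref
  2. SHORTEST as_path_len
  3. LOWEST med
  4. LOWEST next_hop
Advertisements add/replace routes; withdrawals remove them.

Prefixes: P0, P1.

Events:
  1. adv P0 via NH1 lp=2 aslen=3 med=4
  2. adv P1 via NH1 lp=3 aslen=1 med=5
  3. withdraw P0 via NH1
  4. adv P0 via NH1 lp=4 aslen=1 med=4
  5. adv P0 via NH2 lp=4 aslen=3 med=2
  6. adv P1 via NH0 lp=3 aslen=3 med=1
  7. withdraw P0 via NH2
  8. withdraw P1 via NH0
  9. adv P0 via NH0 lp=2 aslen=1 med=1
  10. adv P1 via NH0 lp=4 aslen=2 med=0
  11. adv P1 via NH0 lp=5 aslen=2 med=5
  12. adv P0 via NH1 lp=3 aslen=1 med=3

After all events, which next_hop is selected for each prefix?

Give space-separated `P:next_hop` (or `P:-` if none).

Answer: P0:NH1 P1:NH0

Derivation:
Op 1: best P0=NH1 P1=-
Op 2: best P0=NH1 P1=NH1
Op 3: best P0=- P1=NH1
Op 4: best P0=NH1 P1=NH1
Op 5: best P0=NH1 P1=NH1
Op 6: best P0=NH1 P1=NH1
Op 7: best P0=NH1 P1=NH1
Op 8: best P0=NH1 P1=NH1
Op 9: best P0=NH1 P1=NH1
Op 10: best P0=NH1 P1=NH0
Op 11: best P0=NH1 P1=NH0
Op 12: best P0=NH1 P1=NH0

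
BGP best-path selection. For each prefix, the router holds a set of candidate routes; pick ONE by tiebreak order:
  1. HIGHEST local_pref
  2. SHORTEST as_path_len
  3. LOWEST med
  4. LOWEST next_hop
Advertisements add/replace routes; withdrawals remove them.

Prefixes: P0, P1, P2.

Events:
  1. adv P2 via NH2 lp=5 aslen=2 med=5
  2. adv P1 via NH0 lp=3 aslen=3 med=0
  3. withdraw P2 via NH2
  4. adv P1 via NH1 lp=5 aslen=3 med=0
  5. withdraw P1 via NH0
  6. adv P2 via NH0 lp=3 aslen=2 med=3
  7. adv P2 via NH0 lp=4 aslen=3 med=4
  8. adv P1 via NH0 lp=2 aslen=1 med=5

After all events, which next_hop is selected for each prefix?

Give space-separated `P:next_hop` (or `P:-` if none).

Answer: P0:- P1:NH1 P2:NH0

Derivation:
Op 1: best P0=- P1=- P2=NH2
Op 2: best P0=- P1=NH0 P2=NH2
Op 3: best P0=- P1=NH0 P2=-
Op 4: best P0=- P1=NH1 P2=-
Op 5: best P0=- P1=NH1 P2=-
Op 6: best P0=- P1=NH1 P2=NH0
Op 7: best P0=- P1=NH1 P2=NH0
Op 8: best P0=- P1=NH1 P2=NH0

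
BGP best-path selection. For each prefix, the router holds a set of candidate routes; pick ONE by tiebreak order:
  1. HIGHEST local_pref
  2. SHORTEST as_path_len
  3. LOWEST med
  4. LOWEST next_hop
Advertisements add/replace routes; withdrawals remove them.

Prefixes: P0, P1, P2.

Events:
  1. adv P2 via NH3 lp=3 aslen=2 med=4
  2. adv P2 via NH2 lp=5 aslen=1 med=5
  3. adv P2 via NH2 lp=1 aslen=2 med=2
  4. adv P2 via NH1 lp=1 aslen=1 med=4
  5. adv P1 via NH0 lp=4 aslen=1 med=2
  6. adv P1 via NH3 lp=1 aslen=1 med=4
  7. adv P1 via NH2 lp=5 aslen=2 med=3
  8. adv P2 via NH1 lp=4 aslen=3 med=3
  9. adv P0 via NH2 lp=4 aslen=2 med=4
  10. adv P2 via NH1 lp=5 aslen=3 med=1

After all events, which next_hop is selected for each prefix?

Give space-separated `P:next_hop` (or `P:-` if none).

Op 1: best P0=- P1=- P2=NH3
Op 2: best P0=- P1=- P2=NH2
Op 3: best P0=- P1=- P2=NH3
Op 4: best P0=- P1=- P2=NH3
Op 5: best P0=- P1=NH0 P2=NH3
Op 6: best P0=- P1=NH0 P2=NH3
Op 7: best P0=- P1=NH2 P2=NH3
Op 8: best P0=- P1=NH2 P2=NH1
Op 9: best P0=NH2 P1=NH2 P2=NH1
Op 10: best P0=NH2 P1=NH2 P2=NH1

Answer: P0:NH2 P1:NH2 P2:NH1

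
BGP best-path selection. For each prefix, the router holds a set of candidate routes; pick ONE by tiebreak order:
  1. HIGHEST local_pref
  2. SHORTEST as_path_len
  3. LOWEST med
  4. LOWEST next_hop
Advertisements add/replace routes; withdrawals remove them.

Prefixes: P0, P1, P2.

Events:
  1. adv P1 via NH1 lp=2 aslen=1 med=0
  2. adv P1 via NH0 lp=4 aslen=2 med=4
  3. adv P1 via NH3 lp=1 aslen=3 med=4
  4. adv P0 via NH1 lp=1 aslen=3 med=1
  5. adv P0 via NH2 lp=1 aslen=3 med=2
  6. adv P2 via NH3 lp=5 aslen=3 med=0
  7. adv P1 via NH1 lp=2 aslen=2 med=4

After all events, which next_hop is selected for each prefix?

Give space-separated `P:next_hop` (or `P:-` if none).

Answer: P0:NH1 P1:NH0 P2:NH3

Derivation:
Op 1: best P0=- P1=NH1 P2=-
Op 2: best P0=- P1=NH0 P2=-
Op 3: best P0=- P1=NH0 P2=-
Op 4: best P0=NH1 P1=NH0 P2=-
Op 5: best P0=NH1 P1=NH0 P2=-
Op 6: best P0=NH1 P1=NH0 P2=NH3
Op 7: best P0=NH1 P1=NH0 P2=NH3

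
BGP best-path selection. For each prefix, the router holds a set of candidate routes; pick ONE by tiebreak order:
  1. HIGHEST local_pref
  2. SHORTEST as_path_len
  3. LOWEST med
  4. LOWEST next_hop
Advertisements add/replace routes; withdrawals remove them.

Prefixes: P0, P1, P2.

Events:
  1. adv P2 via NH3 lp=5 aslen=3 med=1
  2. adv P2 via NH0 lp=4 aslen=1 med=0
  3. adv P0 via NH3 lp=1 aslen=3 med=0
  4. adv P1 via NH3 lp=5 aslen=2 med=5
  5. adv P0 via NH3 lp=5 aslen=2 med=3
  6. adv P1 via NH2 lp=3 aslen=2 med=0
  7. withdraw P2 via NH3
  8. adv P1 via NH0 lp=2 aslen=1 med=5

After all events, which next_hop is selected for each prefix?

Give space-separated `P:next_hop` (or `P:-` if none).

Op 1: best P0=- P1=- P2=NH3
Op 2: best P0=- P1=- P2=NH3
Op 3: best P0=NH3 P1=- P2=NH3
Op 4: best P0=NH3 P1=NH3 P2=NH3
Op 5: best P0=NH3 P1=NH3 P2=NH3
Op 6: best P0=NH3 P1=NH3 P2=NH3
Op 7: best P0=NH3 P1=NH3 P2=NH0
Op 8: best P0=NH3 P1=NH3 P2=NH0

Answer: P0:NH3 P1:NH3 P2:NH0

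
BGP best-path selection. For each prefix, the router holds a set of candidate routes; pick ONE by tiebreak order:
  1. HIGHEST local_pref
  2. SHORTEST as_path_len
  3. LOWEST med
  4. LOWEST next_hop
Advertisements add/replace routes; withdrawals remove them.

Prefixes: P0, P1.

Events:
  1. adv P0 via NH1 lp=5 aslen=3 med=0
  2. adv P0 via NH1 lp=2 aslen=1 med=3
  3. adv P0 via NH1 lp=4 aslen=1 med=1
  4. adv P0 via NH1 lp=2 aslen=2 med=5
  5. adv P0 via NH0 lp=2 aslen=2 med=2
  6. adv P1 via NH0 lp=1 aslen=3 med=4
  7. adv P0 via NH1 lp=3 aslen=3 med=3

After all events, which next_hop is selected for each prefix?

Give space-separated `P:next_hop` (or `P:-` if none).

Op 1: best P0=NH1 P1=-
Op 2: best P0=NH1 P1=-
Op 3: best P0=NH1 P1=-
Op 4: best P0=NH1 P1=-
Op 5: best P0=NH0 P1=-
Op 6: best P0=NH0 P1=NH0
Op 7: best P0=NH1 P1=NH0

Answer: P0:NH1 P1:NH0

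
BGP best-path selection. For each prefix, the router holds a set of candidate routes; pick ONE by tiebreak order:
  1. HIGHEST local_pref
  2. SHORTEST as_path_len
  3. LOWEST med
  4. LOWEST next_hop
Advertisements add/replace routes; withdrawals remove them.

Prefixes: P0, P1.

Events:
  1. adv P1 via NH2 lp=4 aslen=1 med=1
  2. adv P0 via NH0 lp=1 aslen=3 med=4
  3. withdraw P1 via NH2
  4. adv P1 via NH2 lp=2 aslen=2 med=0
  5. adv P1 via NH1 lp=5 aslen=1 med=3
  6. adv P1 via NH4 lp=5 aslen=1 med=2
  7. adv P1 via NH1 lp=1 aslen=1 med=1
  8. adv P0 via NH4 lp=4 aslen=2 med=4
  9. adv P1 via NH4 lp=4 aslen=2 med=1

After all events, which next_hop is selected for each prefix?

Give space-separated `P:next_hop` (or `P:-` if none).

Answer: P0:NH4 P1:NH4

Derivation:
Op 1: best P0=- P1=NH2
Op 2: best P0=NH0 P1=NH2
Op 3: best P0=NH0 P1=-
Op 4: best P0=NH0 P1=NH2
Op 5: best P0=NH0 P1=NH1
Op 6: best P0=NH0 P1=NH4
Op 7: best P0=NH0 P1=NH4
Op 8: best P0=NH4 P1=NH4
Op 9: best P0=NH4 P1=NH4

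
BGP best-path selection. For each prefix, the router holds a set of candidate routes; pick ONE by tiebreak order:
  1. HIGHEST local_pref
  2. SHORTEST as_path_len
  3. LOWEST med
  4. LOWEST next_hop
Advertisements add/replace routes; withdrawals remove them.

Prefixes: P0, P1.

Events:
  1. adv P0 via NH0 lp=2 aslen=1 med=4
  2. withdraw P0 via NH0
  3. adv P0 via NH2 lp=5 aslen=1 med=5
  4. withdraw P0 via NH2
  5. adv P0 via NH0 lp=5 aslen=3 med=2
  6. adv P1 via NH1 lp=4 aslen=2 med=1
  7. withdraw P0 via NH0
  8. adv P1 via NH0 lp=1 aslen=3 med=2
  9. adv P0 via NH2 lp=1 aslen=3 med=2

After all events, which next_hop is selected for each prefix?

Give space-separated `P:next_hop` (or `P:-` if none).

Op 1: best P0=NH0 P1=-
Op 2: best P0=- P1=-
Op 3: best P0=NH2 P1=-
Op 4: best P0=- P1=-
Op 5: best P0=NH0 P1=-
Op 6: best P0=NH0 P1=NH1
Op 7: best P0=- P1=NH1
Op 8: best P0=- P1=NH1
Op 9: best P0=NH2 P1=NH1

Answer: P0:NH2 P1:NH1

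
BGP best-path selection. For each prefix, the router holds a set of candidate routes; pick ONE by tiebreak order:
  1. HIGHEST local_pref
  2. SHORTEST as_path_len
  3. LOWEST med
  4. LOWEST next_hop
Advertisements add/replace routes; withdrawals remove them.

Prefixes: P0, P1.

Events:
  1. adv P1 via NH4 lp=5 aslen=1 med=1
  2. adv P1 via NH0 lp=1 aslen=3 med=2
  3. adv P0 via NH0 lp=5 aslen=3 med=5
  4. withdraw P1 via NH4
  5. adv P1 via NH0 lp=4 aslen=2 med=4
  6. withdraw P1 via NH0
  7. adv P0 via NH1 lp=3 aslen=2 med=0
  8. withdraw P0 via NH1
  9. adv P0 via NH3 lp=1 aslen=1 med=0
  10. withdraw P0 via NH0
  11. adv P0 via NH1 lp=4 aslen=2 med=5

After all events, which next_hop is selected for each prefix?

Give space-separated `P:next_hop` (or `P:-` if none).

Op 1: best P0=- P1=NH4
Op 2: best P0=- P1=NH4
Op 3: best P0=NH0 P1=NH4
Op 4: best P0=NH0 P1=NH0
Op 5: best P0=NH0 P1=NH0
Op 6: best P0=NH0 P1=-
Op 7: best P0=NH0 P1=-
Op 8: best P0=NH0 P1=-
Op 9: best P0=NH0 P1=-
Op 10: best P0=NH3 P1=-
Op 11: best P0=NH1 P1=-

Answer: P0:NH1 P1:-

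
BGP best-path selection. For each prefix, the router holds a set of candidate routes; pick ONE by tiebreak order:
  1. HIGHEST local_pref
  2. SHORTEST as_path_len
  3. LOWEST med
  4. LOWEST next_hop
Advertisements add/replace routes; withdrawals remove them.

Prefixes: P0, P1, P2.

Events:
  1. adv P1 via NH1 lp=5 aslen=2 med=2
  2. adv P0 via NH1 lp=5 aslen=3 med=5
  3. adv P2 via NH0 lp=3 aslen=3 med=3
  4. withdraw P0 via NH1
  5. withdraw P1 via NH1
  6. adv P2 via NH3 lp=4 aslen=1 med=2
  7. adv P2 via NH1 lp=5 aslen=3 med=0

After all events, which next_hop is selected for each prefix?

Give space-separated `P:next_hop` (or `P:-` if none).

Answer: P0:- P1:- P2:NH1

Derivation:
Op 1: best P0=- P1=NH1 P2=-
Op 2: best P0=NH1 P1=NH1 P2=-
Op 3: best P0=NH1 P1=NH1 P2=NH0
Op 4: best P0=- P1=NH1 P2=NH0
Op 5: best P0=- P1=- P2=NH0
Op 6: best P0=- P1=- P2=NH3
Op 7: best P0=- P1=- P2=NH1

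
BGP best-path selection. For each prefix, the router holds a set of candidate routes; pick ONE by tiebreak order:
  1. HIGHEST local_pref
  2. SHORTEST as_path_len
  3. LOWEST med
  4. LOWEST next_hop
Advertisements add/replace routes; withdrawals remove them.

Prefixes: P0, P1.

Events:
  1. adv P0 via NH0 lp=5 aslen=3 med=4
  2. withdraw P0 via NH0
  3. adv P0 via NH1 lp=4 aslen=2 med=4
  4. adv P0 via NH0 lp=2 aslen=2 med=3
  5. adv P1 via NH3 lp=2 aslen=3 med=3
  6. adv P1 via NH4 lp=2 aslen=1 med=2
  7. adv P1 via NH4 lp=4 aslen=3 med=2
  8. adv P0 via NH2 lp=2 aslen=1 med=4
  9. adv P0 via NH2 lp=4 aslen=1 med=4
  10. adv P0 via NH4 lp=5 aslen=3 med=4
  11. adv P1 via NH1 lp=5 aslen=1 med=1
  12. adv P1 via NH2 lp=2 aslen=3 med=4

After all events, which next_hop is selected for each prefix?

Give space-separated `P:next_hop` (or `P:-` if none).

Answer: P0:NH4 P1:NH1

Derivation:
Op 1: best P0=NH0 P1=-
Op 2: best P0=- P1=-
Op 3: best P0=NH1 P1=-
Op 4: best P0=NH1 P1=-
Op 5: best P0=NH1 P1=NH3
Op 6: best P0=NH1 P1=NH4
Op 7: best P0=NH1 P1=NH4
Op 8: best P0=NH1 P1=NH4
Op 9: best P0=NH2 P1=NH4
Op 10: best P0=NH4 P1=NH4
Op 11: best P0=NH4 P1=NH1
Op 12: best P0=NH4 P1=NH1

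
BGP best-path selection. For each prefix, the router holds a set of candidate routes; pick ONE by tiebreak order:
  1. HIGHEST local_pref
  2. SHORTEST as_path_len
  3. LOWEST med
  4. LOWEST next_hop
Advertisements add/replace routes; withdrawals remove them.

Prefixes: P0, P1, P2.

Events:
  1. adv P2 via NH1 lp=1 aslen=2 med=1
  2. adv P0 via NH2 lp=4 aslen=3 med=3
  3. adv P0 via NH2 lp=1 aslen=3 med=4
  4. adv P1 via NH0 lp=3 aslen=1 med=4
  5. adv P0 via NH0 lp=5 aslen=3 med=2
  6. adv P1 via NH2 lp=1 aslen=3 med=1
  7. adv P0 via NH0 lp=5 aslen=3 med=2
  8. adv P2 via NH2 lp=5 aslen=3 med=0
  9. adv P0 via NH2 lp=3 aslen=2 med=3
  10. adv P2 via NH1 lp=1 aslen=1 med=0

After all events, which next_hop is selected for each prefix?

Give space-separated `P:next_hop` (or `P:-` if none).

Answer: P0:NH0 P1:NH0 P2:NH2

Derivation:
Op 1: best P0=- P1=- P2=NH1
Op 2: best P0=NH2 P1=- P2=NH1
Op 3: best P0=NH2 P1=- P2=NH1
Op 4: best P0=NH2 P1=NH0 P2=NH1
Op 5: best P0=NH0 P1=NH0 P2=NH1
Op 6: best P0=NH0 P1=NH0 P2=NH1
Op 7: best P0=NH0 P1=NH0 P2=NH1
Op 8: best P0=NH0 P1=NH0 P2=NH2
Op 9: best P0=NH0 P1=NH0 P2=NH2
Op 10: best P0=NH0 P1=NH0 P2=NH2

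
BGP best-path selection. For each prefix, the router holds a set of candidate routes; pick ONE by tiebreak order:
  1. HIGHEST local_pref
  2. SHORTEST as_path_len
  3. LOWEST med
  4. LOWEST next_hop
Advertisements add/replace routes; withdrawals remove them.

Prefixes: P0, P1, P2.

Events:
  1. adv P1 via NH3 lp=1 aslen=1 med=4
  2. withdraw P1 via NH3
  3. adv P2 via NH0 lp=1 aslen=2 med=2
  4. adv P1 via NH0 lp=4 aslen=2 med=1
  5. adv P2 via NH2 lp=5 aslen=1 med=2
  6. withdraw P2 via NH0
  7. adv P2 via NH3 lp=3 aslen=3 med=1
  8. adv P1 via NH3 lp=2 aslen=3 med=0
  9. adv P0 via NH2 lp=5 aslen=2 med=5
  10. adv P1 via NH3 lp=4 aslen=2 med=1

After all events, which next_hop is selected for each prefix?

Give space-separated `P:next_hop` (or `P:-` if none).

Op 1: best P0=- P1=NH3 P2=-
Op 2: best P0=- P1=- P2=-
Op 3: best P0=- P1=- P2=NH0
Op 4: best P0=- P1=NH0 P2=NH0
Op 5: best P0=- P1=NH0 P2=NH2
Op 6: best P0=- P1=NH0 P2=NH2
Op 7: best P0=- P1=NH0 P2=NH2
Op 8: best P0=- P1=NH0 P2=NH2
Op 9: best P0=NH2 P1=NH0 P2=NH2
Op 10: best P0=NH2 P1=NH0 P2=NH2

Answer: P0:NH2 P1:NH0 P2:NH2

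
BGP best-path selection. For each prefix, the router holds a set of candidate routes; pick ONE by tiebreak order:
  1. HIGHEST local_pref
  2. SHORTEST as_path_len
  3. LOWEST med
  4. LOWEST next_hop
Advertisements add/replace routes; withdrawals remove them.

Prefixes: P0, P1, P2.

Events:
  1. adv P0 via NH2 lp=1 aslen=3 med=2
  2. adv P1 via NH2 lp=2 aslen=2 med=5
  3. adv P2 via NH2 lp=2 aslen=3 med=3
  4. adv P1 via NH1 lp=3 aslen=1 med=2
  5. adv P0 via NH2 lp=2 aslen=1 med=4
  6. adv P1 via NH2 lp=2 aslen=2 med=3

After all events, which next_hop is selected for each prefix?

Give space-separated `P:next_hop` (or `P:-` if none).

Answer: P0:NH2 P1:NH1 P2:NH2

Derivation:
Op 1: best P0=NH2 P1=- P2=-
Op 2: best P0=NH2 P1=NH2 P2=-
Op 3: best P0=NH2 P1=NH2 P2=NH2
Op 4: best P0=NH2 P1=NH1 P2=NH2
Op 5: best P0=NH2 P1=NH1 P2=NH2
Op 6: best P0=NH2 P1=NH1 P2=NH2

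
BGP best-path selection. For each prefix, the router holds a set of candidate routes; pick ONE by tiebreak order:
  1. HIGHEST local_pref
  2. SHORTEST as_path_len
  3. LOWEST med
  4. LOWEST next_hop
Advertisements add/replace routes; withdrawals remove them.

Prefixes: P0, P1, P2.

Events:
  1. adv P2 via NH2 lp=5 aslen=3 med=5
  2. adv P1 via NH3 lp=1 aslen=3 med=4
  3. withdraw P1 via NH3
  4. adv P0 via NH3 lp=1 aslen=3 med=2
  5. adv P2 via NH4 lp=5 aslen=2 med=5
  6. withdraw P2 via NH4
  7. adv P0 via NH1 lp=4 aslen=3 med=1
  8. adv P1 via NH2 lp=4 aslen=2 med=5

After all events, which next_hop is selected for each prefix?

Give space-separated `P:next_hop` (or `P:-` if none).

Answer: P0:NH1 P1:NH2 P2:NH2

Derivation:
Op 1: best P0=- P1=- P2=NH2
Op 2: best P0=- P1=NH3 P2=NH2
Op 3: best P0=- P1=- P2=NH2
Op 4: best P0=NH3 P1=- P2=NH2
Op 5: best P0=NH3 P1=- P2=NH4
Op 6: best P0=NH3 P1=- P2=NH2
Op 7: best P0=NH1 P1=- P2=NH2
Op 8: best P0=NH1 P1=NH2 P2=NH2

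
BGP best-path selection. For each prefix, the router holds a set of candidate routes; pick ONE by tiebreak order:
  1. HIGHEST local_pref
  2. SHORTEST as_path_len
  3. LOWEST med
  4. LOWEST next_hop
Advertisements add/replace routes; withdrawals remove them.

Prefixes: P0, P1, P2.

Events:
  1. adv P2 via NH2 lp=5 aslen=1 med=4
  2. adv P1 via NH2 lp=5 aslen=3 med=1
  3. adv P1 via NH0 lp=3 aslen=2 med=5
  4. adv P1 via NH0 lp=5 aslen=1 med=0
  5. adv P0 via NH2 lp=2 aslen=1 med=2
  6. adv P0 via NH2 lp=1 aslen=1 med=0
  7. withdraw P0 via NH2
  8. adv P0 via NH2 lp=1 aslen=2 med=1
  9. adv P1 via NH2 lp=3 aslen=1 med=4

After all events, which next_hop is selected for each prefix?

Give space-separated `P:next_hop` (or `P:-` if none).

Answer: P0:NH2 P1:NH0 P2:NH2

Derivation:
Op 1: best P0=- P1=- P2=NH2
Op 2: best P0=- P1=NH2 P2=NH2
Op 3: best P0=- P1=NH2 P2=NH2
Op 4: best P0=- P1=NH0 P2=NH2
Op 5: best P0=NH2 P1=NH0 P2=NH2
Op 6: best P0=NH2 P1=NH0 P2=NH2
Op 7: best P0=- P1=NH0 P2=NH2
Op 8: best P0=NH2 P1=NH0 P2=NH2
Op 9: best P0=NH2 P1=NH0 P2=NH2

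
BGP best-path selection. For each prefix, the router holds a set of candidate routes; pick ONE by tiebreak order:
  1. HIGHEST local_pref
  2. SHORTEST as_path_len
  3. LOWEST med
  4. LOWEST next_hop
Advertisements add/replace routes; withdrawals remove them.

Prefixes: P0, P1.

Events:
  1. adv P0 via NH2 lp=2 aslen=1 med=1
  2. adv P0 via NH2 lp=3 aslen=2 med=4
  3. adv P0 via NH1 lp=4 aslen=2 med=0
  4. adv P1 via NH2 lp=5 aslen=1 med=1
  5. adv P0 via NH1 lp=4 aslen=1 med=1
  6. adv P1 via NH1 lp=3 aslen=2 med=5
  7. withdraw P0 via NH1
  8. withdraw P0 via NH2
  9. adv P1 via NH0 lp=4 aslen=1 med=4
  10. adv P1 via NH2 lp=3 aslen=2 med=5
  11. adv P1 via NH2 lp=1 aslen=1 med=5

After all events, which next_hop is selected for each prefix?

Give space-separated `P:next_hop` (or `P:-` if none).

Answer: P0:- P1:NH0

Derivation:
Op 1: best P0=NH2 P1=-
Op 2: best P0=NH2 P1=-
Op 3: best P0=NH1 P1=-
Op 4: best P0=NH1 P1=NH2
Op 5: best P0=NH1 P1=NH2
Op 6: best P0=NH1 P1=NH2
Op 7: best P0=NH2 P1=NH2
Op 8: best P0=- P1=NH2
Op 9: best P0=- P1=NH2
Op 10: best P0=- P1=NH0
Op 11: best P0=- P1=NH0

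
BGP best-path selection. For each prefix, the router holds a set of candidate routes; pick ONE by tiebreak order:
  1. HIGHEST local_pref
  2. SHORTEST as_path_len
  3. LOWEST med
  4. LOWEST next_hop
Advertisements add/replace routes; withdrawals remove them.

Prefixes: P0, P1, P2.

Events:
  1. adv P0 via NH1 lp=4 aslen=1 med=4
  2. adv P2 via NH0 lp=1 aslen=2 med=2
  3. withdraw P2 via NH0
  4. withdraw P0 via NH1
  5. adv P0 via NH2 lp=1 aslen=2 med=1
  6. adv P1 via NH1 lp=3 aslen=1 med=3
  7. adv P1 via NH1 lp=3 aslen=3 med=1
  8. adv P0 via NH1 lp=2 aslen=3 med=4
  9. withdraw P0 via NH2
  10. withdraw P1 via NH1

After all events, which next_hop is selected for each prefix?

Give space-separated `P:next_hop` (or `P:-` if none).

Op 1: best P0=NH1 P1=- P2=-
Op 2: best P0=NH1 P1=- P2=NH0
Op 3: best P0=NH1 P1=- P2=-
Op 4: best P0=- P1=- P2=-
Op 5: best P0=NH2 P1=- P2=-
Op 6: best P0=NH2 P1=NH1 P2=-
Op 7: best P0=NH2 P1=NH1 P2=-
Op 8: best P0=NH1 P1=NH1 P2=-
Op 9: best P0=NH1 P1=NH1 P2=-
Op 10: best P0=NH1 P1=- P2=-

Answer: P0:NH1 P1:- P2:-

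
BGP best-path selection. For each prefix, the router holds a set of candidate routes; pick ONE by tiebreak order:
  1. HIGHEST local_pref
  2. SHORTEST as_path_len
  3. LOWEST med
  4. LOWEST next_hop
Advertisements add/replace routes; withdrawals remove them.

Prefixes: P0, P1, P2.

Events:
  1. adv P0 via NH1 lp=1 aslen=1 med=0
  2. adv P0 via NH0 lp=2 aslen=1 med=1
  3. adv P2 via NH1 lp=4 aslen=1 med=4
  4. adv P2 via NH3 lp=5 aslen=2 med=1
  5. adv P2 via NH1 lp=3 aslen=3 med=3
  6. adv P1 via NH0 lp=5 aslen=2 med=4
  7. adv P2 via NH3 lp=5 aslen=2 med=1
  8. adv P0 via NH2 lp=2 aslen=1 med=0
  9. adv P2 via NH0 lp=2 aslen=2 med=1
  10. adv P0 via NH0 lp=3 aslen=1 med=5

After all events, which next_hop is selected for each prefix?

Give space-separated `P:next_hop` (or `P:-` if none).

Op 1: best P0=NH1 P1=- P2=-
Op 2: best P0=NH0 P1=- P2=-
Op 3: best P0=NH0 P1=- P2=NH1
Op 4: best P0=NH0 P1=- P2=NH3
Op 5: best P0=NH0 P1=- P2=NH3
Op 6: best P0=NH0 P1=NH0 P2=NH3
Op 7: best P0=NH0 P1=NH0 P2=NH3
Op 8: best P0=NH2 P1=NH0 P2=NH3
Op 9: best P0=NH2 P1=NH0 P2=NH3
Op 10: best P0=NH0 P1=NH0 P2=NH3

Answer: P0:NH0 P1:NH0 P2:NH3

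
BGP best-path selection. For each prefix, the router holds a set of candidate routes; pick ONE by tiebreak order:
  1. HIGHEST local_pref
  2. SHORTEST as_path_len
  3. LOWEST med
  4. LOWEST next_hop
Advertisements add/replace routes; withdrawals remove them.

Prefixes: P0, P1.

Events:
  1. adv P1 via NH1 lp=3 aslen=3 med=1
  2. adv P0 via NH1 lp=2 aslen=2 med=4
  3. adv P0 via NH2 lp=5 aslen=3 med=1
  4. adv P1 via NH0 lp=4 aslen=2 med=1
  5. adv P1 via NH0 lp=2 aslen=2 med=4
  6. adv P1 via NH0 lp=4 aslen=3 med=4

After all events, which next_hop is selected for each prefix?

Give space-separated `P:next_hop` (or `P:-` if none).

Op 1: best P0=- P1=NH1
Op 2: best P0=NH1 P1=NH1
Op 3: best P0=NH2 P1=NH1
Op 4: best P0=NH2 P1=NH0
Op 5: best P0=NH2 P1=NH1
Op 6: best P0=NH2 P1=NH0

Answer: P0:NH2 P1:NH0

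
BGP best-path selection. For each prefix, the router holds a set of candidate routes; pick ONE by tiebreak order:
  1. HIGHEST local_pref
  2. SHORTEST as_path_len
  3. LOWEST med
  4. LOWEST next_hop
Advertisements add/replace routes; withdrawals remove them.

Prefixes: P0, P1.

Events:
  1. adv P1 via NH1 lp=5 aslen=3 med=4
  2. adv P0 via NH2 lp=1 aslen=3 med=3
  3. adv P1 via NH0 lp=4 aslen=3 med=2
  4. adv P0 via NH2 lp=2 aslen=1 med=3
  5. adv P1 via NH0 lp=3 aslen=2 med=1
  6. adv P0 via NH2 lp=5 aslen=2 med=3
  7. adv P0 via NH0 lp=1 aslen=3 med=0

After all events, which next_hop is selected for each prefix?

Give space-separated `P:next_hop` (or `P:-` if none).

Answer: P0:NH2 P1:NH1

Derivation:
Op 1: best P0=- P1=NH1
Op 2: best P0=NH2 P1=NH1
Op 3: best P0=NH2 P1=NH1
Op 4: best P0=NH2 P1=NH1
Op 5: best P0=NH2 P1=NH1
Op 6: best P0=NH2 P1=NH1
Op 7: best P0=NH2 P1=NH1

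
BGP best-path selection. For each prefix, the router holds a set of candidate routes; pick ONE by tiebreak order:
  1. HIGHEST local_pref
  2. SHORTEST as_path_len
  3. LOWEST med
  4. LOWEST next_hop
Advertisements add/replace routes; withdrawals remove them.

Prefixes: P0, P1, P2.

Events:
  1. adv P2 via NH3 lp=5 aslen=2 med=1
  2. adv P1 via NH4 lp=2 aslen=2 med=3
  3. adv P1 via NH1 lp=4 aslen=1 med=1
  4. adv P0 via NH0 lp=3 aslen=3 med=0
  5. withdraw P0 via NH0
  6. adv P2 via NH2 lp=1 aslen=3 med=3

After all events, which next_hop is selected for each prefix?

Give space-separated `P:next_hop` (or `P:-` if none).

Answer: P0:- P1:NH1 P2:NH3

Derivation:
Op 1: best P0=- P1=- P2=NH3
Op 2: best P0=- P1=NH4 P2=NH3
Op 3: best P0=- P1=NH1 P2=NH3
Op 4: best P0=NH0 P1=NH1 P2=NH3
Op 5: best P0=- P1=NH1 P2=NH3
Op 6: best P0=- P1=NH1 P2=NH3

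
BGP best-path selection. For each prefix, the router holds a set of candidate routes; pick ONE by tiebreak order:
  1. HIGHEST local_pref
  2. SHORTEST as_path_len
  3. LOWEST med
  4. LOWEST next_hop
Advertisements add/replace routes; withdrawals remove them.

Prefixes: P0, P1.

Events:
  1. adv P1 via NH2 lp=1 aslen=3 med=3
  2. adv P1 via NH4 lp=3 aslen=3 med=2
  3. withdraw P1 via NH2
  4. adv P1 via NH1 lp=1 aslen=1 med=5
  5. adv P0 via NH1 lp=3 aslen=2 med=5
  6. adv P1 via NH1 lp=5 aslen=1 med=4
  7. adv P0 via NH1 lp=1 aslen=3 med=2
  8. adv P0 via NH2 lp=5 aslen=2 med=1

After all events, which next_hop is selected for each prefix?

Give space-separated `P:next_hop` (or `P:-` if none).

Answer: P0:NH2 P1:NH1

Derivation:
Op 1: best P0=- P1=NH2
Op 2: best P0=- P1=NH4
Op 3: best P0=- P1=NH4
Op 4: best P0=- P1=NH4
Op 5: best P0=NH1 P1=NH4
Op 6: best P0=NH1 P1=NH1
Op 7: best P0=NH1 P1=NH1
Op 8: best P0=NH2 P1=NH1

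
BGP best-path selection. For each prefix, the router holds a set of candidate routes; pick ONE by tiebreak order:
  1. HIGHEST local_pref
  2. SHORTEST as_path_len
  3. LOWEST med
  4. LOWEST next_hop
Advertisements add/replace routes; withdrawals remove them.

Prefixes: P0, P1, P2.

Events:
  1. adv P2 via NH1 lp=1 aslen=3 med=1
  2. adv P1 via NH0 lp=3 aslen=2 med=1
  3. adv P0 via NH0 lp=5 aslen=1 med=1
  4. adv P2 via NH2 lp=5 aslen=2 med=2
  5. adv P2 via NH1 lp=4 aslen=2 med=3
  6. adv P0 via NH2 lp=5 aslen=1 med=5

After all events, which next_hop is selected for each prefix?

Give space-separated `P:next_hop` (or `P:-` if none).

Answer: P0:NH0 P1:NH0 P2:NH2

Derivation:
Op 1: best P0=- P1=- P2=NH1
Op 2: best P0=- P1=NH0 P2=NH1
Op 3: best P0=NH0 P1=NH0 P2=NH1
Op 4: best P0=NH0 P1=NH0 P2=NH2
Op 5: best P0=NH0 P1=NH0 P2=NH2
Op 6: best P0=NH0 P1=NH0 P2=NH2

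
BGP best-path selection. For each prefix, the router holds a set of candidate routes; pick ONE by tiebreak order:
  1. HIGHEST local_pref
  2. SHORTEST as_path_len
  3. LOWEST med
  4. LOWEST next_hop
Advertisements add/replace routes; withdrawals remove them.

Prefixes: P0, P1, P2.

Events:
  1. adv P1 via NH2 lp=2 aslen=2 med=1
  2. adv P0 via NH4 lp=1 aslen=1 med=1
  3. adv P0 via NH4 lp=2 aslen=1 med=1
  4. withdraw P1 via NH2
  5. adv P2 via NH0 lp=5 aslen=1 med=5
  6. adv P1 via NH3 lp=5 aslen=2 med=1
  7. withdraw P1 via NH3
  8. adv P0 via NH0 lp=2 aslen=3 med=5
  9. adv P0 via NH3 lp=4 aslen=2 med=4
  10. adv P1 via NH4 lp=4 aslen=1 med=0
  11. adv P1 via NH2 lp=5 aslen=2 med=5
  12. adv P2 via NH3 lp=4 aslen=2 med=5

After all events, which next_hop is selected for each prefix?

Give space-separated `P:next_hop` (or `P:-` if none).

Op 1: best P0=- P1=NH2 P2=-
Op 2: best P0=NH4 P1=NH2 P2=-
Op 3: best P0=NH4 P1=NH2 P2=-
Op 4: best P0=NH4 P1=- P2=-
Op 5: best P0=NH4 P1=- P2=NH0
Op 6: best P0=NH4 P1=NH3 P2=NH0
Op 7: best P0=NH4 P1=- P2=NH0
Op 8: best P0=NH4 P1=- P2=NH0
Op 9: best P0=NH3 P1=- P2=NH0
Op 10: best P0=NH3 P1=NH4 P2=NH0
Op 11: best P0=NH3 P1=NH2 P2=NH0
Op 12: best P0=NH3 P1=NH2 P2=NH0

Answer: P0:NH3 P1:NH2 P2:NH0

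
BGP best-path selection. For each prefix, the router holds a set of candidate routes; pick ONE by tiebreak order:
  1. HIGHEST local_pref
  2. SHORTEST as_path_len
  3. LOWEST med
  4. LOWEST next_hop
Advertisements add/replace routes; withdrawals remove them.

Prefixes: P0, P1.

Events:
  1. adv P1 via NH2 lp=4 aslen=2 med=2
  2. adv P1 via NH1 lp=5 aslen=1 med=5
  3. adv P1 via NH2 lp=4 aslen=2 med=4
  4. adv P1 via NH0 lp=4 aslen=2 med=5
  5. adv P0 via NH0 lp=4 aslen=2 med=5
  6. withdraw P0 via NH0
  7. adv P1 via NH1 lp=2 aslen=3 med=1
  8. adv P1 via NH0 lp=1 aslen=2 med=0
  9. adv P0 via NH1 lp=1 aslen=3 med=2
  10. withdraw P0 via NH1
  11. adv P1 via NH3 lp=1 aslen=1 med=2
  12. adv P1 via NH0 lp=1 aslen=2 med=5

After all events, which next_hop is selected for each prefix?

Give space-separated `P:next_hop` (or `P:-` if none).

Op 1: best P0=- P1=NH2
Op 2: best P0=- P1=NH1
Op 3: best P0=- P1=NH1
Op 4: best P0=- P1=NH1
Op 5: best P0=NH0 P1=NH1
Op 6: best P0=- P1=NH1
Op 7: best P0=- P1=NH2
Op 8: best P0=- P1=NH2
Op 9: best P0=NH1 P1=NH2
Op 10: best P0=- P1=NH2
Op 11: best P0=- P1=NH2
Op 12: best P0=- P1=NH2

Answer: P0:- P1:NH2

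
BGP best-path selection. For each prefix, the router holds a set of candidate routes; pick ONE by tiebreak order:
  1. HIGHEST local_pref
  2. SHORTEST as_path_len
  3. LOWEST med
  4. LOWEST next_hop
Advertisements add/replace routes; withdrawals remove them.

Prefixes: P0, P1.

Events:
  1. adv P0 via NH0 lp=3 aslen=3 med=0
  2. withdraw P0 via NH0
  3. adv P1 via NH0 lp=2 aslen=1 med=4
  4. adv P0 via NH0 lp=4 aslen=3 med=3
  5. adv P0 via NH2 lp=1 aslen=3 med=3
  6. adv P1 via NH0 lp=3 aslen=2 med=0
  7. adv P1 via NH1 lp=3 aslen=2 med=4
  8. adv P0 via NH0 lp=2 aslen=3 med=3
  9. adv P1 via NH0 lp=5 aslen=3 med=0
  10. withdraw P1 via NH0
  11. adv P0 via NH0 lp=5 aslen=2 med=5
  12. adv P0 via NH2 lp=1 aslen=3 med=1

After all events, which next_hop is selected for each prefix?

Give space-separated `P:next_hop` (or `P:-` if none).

Op 1: best P0=NH0 P1=-
Op 2: best P0=- P1=-
Op 3: best P0=- P1=NH0
Op 4: best P0=NH0 P1=NH0
Op 5: best P0=NH0 P1=NH0
Op 6: best P0=NH0 P1=NH0
Op 7: best P0=NH0 P1=NH0
Op 8: best P0=NH0 P1=NH0
Op 9: best P0=NH0 P1=NH0
Op 10: best P0=NH0 P1=NH1
Op 11: best P0=NH0 P1=NH1
Op 12: best P0=NH0 P1=NH1

Answer: P0:NH0 P1:NH1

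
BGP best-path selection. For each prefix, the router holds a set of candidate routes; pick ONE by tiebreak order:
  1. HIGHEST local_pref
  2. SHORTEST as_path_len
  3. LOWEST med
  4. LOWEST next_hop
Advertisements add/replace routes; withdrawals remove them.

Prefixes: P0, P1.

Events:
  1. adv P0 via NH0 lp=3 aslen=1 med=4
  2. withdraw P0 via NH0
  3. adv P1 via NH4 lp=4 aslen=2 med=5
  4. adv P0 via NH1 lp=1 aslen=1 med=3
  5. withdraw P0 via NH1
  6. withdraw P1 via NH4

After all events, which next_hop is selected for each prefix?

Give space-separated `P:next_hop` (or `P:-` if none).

Answer: P0:- P1:-

Derivation:
Op 1: best P0=NH0 P1=-
Op 2: best P0=- P1=-
Op 3: best P0=- P1=NH4
Op 4: best P0=NH1 P1=NH4
Op 5: best P0=- P1=NH4
Op 6: best P0=- P1=-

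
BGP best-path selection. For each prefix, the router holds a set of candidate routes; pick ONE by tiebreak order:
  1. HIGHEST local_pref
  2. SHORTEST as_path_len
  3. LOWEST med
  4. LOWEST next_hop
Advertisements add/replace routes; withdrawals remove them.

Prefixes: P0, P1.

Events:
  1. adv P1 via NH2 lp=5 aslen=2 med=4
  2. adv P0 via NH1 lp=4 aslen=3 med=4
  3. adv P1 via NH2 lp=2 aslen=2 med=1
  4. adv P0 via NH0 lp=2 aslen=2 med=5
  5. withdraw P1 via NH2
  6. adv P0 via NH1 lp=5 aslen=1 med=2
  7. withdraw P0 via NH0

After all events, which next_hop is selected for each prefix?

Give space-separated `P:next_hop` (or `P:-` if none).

Op 1: best P0=- P1=NH2
Op 2: best P0=NH1 P1=NH2
Op 3: best P0=NH1 P1=NH2
Op 4: best P0=NH1 P1=NH2
Op 5: best P0=NH1 P1=-
Op 6: best P0=NH1 P1=-
Op 7: best P0=NH1 P1=-

Answer: P0:NH1 P1:-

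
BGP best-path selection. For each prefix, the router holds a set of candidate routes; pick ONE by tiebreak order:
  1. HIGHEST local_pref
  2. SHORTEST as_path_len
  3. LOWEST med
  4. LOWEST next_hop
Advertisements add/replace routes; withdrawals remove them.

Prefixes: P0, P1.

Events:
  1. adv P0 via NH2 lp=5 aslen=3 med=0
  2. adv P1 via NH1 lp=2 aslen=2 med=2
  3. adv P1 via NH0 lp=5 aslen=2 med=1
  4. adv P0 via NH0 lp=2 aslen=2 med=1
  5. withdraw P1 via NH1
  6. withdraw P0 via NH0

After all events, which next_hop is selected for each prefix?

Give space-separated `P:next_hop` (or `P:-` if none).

Answer: P0:NH2 P1:NH0

Derivation:
Op 1: best P0=NH2 P1=-
Op 2: best P0=NH2 P1=NH1
Op 3: best P0=NH2 P1=NH0
Op 4: best P0=NH2 P1=NH0
Op 5: best P0=NH2 P1=NH0
Op 6: best P0=NH2 P1=NH0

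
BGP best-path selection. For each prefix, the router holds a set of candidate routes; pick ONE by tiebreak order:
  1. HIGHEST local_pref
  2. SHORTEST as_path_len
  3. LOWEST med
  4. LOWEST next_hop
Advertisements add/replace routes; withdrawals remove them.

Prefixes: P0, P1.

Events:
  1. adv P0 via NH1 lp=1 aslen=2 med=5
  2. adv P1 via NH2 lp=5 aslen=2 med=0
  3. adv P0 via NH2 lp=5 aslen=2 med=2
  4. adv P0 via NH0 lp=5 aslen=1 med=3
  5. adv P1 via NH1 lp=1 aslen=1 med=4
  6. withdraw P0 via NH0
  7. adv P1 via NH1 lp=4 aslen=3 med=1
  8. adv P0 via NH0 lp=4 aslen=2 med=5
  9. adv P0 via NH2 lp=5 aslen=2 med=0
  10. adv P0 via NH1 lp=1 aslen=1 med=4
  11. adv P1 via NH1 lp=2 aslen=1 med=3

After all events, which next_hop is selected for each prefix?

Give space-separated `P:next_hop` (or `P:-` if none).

Op 1: best P0=NH1 P1=-
Op 2: best P0=NH1 P1=NH2
Op 3: best P0=NH2 P1=NH2
Op 4: best P0=NH0 P1=NH2
Op 5: best P0=NH0 P1=NH2
Op 6: best P0=NH2 P1=NH2
Op 7: best P0=NH2 P1=NH2
Op 8: best P0=NH2 P1=NH2
Op 9: best P0=NH2 P1=NH2
Op 10: best P0=NH2 P1=NH2
Op 11: best P0=NH2 P1=NH2

Answer: P0:NH2 P1:NH2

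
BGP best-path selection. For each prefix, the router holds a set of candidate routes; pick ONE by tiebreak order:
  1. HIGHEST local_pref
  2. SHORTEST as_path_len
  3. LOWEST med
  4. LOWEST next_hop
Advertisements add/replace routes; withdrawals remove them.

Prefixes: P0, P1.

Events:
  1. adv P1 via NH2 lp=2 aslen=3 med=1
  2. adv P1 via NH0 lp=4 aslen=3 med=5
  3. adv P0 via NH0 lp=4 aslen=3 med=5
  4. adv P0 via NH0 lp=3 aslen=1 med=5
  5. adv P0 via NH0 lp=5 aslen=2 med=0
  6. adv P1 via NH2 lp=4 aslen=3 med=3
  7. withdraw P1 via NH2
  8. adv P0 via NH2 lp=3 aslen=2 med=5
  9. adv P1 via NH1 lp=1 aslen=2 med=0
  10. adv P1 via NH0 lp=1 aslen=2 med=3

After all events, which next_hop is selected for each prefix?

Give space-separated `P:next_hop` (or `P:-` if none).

Answer: P0:NH0 P1:NH1

Derivation:
Op 1: best P0=- P1=NH2
Op 2: best P0=- P1=NH0
Op 3: best P0=NH0 P1=NH0
Op 4: best P0=NH0 P1=NH0
Op 5: best P0=NH0 P1=NH0
Op 6: best P0=NH0 P1=NH2
Op 7: best P0=NH0 P1=NH0
Op 8: best P0=NH0 P1=NH0
Op 9: best P0=NH0 P1=NH0
Op 10: best P0=NH0 P1=NH1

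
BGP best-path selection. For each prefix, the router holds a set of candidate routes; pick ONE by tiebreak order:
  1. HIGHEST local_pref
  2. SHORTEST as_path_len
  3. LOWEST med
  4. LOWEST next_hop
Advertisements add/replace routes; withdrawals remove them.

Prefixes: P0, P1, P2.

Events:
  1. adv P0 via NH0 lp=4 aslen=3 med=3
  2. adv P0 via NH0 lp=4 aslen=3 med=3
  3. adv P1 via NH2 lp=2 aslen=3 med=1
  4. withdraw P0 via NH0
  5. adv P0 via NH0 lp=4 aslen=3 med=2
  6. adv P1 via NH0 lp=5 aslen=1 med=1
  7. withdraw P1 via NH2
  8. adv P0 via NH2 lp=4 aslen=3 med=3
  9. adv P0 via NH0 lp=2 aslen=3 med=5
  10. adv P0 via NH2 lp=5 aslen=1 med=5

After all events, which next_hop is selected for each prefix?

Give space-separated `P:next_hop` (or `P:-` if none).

Op 1: best P0=NH0 P1=- P2=-
Op 2: best P0=NH0 P1=- P2=-
Op 3: best P0=NH0 P1=NH2 P2=-
Op 4: best P0=- P1=NH2 P2=-
Op 5: best P0=NH0 P1=NH2 P2=-
Op 6: best P0=NH0 P1=NH0 P2=-
Op 7: best P0=NH0 P1=NH0 P2=-
Op 8: best P0=NH0 P1=NH0 P2=-
Op 9: best P0=NH2 P1=NH0 P2=-
Op 10: best P0=NH2 P1=NH0 P2=-

Answer: P0:NH2 P1:NH0 P2:-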